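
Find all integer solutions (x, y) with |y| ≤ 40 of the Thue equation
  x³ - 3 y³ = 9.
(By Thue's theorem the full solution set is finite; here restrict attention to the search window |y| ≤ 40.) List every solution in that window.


The equation is x³ - 3y³ = 9. For fixed y, x³ = 3·y³ + 9, so a solution requires the RHS to be a perfect cube.
Strategy: iterate y from -40 to 40, compute RHS = 3·y³ + 9, and check whether it is a (positive or negative) perfect cube.
Check small values of y:
  y = 0: RHS = 9 is not a perfect cube.
  y = 1: RHS = 12 is not a perfect cube.
  y = -1: RHS = 6 is not a perfect cube.
  y = 2: RHS = 33 is not a perfect cube.
  y = -2: RHS = -15 is not a perfect cube.
  y = 3: RHS = 90 is not a perfect cube.
  y = -3: RHS = -72 is not a perfect cube.
Continuing the search up to |y| = 40 finds no solutions either.
No (x, y) in the scanned range satisfies the equation.

No integer solutions with |y| ≤ 40.


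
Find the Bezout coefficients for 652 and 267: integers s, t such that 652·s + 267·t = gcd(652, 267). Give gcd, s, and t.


Euclidean algorithm on (652, 267) — divide until remainder is 0:
  652 = 2 · 267 + 118
  267 = 2 · 118 + 31
  118 = 3 · 31 + 25
  31 = 1 · 25 + 6
  25 = 4 · 6 + 1
  6 = 6 · 1 + 0
gcd(652, 267) = 1.
Track Bezout coefficients alongside the remainders: start with r₀ = 652 = a·1 + b·0 (s = 1, t = 0) and r₁ = 267 = a·0 + b·1 (s = 0, t = 1); each new remainder r_{k+1} = r_{k-1} − q_k·r_k inherits s_{k+1} = s_{k-1} − q_k·s_k, t_{k+1} = t_{k-1} − q_k·t_k, so r_k = a·s_k + b·t_k at every step:
  q = 2: r = 118, s = 1 − 2·0 = 1, t = 0 − 2·1 = -2  (check: 652·1 + 267·(-2) = 118)
  q = 2: r = 31, s = 0 − 2·1 = -2, t = 1 − 2·(-2) = 5  (check: 652·(-2) + 267·5 = 31)
  q = 3: r = 25, s = 1 − 3·(-2) = 7, t = -2 − 3·5 = -17  (check: 652·7 + 267·(-17) = 25)
  q = 1: r = 6, s = -2 − 1·7 = -9, t = 5 − 1·(-17) = 22  (check: 652·(-9) + 267·22 = 6)
  q = 4: r = 1, s = 7 − 4·(-9) = 43, t = -17 − 4·22 = -105  (check: 652·43 + 267·(-105) = 1)
The row with r = 1 (the gcd) gives the Bezout coefficients s = 43, t = -105.
Result: 652 · (43) + 267 · (-105) = 1.

gcd(652, 267) = 1; s = 43, t = -105 (check: 652·43 + 267·(-105) = 1).


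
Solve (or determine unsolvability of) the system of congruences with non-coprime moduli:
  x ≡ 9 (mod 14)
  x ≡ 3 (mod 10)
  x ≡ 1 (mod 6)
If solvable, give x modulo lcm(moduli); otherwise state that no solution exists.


Moduli 14, 10, 6 are not pairwise coprime, so CRT works modulo lcm(m_i) when all pairwise compatibility conditions hold.
Pairwise compatibility: gcd(m_i, m_j) must divide a_i - a_j for every pair.
Merge one congruence at a time:
  Start: x ≡ 9 (mod 14).
  Combine with x ≡ 3 (mod 10): gcd(14, 10) = 2; 3 - 9 = -6, which IS divisible by 2, so compatible.
    Write x = 9 + 14·t and substitute into x ≡ 3 (mod 10): 14·t ≡ 3 − 9 = -6 (mod 10).
    Divide the congruence (and modulus) by g = 2: 7·t ≡ -3 (mod 5).
    Reduce coefficients mod 5: 2·t ≡ 2 (mod 5).
    The inverse of 2 mod 5 is 3 (since 2·3 = 6 = 1·5 + 1), so t ≡ 3·2 = 6 ≡ 1 (mod 5).
    Then x = 9 + 14·1 = 23, valid modulo lcm(14, 10) = 70: x ≡ 23 (mod 70).
  Combine with x ≡ 1 (mod 6): gcd(70, 6) = 2; 1 - 23 = -22, which IS divisible by 2, so compatible.
    Write x = 23 + 70·t and substitute into x ≡ 1 (mod 6): 70·t ≡ 1 − 23 = -22 (mod 6).
    Divide the congruence (and modulus) by g = 2: 35·t ≡ -11 (mod 3).
    Reduce coefficients mod 3: 2·t ≡ 1 (mod 3).
    The inverse of 2 mod 3 is 2 (since 2·2 = 4 = 1·3 + 1), so t ≡ 2·1 = 2 ≡ 2 (mod 3).
    Then x = 23 + 70·2 = 163, valid modulo lcm(70, 6) = 210: x ≡ 163 (mod 210).
Verify: 163 mod 14 = 9, 163 mod 10 = 3, 163 mod 6 = 1.

x ≡ 163 (mod 210).


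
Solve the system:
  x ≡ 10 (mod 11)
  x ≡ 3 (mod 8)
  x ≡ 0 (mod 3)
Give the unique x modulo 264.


Moduli 11, 8, 3 are pairwise coprime; by CRT there is a unique solution modulo M = 11 · 8 · 3 = 264.
Solve pairwise, accumulating the modulus:
  Start with x ≡ 10 (mod 11).
  Combine with x ≡ 3 (mod 8): since gcd(11, 8) = 1, we get a unique residue mod 88.
    Write x = 10 + 11·t and substitute into x ≡ 3 (mod 8): 11·t ≡ 3 − 10 = -7 (mod 8).
    Reduce coefficients mod 8: 3·t ≡ 1 (mod 8).
    The inverse of 3 mod 8 is 3 (since 3·3 = 9 = 1·8 + 1), so t ≡ 3·1 = 3 ≡ 3 (mod 8).
    Then x = 10 + 11·3 = 43, valid modulo lcm(11, 8) = 88: x ≡ 43 (mod 88).
  Combine with x ≡ 0 (mod 3): since gcd(88, 3) = 1, we get a unique residue mod 264.
    Write x = 43 + 88·t and substitute into x ≡ 0 (mod 3): 88·t ≡ 0 − 43 = -43 (mod 3).
    Reduce coefficients mod 3: 1·t ≡ 2 (mod 3).
    So t ≡ 2 (mod 3).
    Then x = 43 + 88·2 = 219, valid modulo lcm(88, 3) = 264: x ≡ 219 (mod 264).
Verify: 219 mod 11 = 10 ✓, 219 mod 8 = 3 ✓, 219 mod 3 = 0 ✓.

x ≡ 219 (mod 264).


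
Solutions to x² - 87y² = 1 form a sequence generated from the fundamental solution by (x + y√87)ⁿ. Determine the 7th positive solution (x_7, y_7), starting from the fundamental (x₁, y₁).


Step 1: Find the fundamental solution (x₁, y₁) of x² - 87y² = 1.
  Expand √87 as a continued fraction. a₀ = ⌊√87⌋ = 9; iterate m_{k+1} = d_k·a_k − m_k, d_{k+1} = (87 − m_{k+1}²)/d_k, a_{k+1} = ⌊(a₀ + m_{k+1})/d_{k+1}⌋ (starting m₀ = 0, d₀ = 1), with convergents p_k = a_k·p_{k-1} + p_{k-2}, q_k = a_k·q_{k-1} + q_{k-2} (p₋₁ = 1, q₋₁ = 0):
  k = 0: a₀ = 9; p₀/q₀ = 9/1; p₀² − 87·q₀² = 81 − 87 = -6.
  k = 1: m = 9, d = 6, a = ⌊(9 + 9)/6⌋ = 3; p/q = (3·9 + 1)/(3·1 + 0) = 28/3; p² − 87·q² = 784 − 783 = 1.
  The first convergent with p² − 87·q² = 1 gives the fundamental solution (x₁, y₁) = (28, 3).
Step 2: Apply the recurrence (x_{n+1}, y_{n+1}) = (x₁x_n + 87y₁y_n, x₁y_n + y₁x_n) repeatedly.
  From (x_1, y_1) = (28, 3): x_2 = 28·28 + 87·3·3 = 1567; y_2 = 28·3 + 3·28 = 168.
  From (x_2, y_2) = (1567, 168): x_3 = 28·1567 + 87·3·168 = 87724; y_3 = 28·168 + 3·1567 = 9405.
  From (x_3, y_3) = (87724, 9405): x_4 = 28·87724 + 87·3·9405 = 4910977; y_4 = 28·9405 + 3·87724 = 526512.
  From (x_4, y_4) = (4910977, 526512): x_5 = 28·4910977 + 87·3·526512 = 274926988; y_5 = 28·526512 + 3·4910977 = 29475267.
  From (x_5, y_5) = (274926988, 29475267): x_6 = 28·274926988 + 87·3·29475267 = 15391000351; y_6 = 28·29475267 + 3·274926988 = 1650088440.
  From (x_6, y_6) = (15391000351, 1650088440): x_7 = 28·15391000351 + 87·3·1650088440 = 861621092668; y_7 = 28·1650088440 + 3·15391000351 = 92375477373.
Step 3: Verify x_7² - 87·y_7² = 742390907330398243358224 - 742390907330398243358223 = 1 (should be 1). ✓

(x_1, y_1) = (28, 3); (x_7, y_7) = (861621092668, 92375477373).


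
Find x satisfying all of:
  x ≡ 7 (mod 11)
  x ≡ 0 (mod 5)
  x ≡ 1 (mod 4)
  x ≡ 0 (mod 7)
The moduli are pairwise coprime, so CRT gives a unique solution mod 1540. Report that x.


Product of moduli M = 11 · 5 · 4 · 7 = 1540.
Merge one congruence at a time:
  Start: x ≡ 7 (mod 11).
  Combine with x ≡ 0 (mod 5); new modulus lcm = 55.
    Write x = 7 + 11·t and substitute into x ≡ 0 (mod 5): 11·t ≡ 0 − 7 = -7 (mod 5).
    Reduce coefficients mod 5: 1·t ≡ 3 (mod 5).
    So t ≡ 3 (mod 5).
    Then x = 7 + 11·3 = 40, valid modulo lcm(11, 5) = 55: x ≡ 40 (mod 55).
  Combine with x ≡ 1 (mod 4); new modulus lcm = 220.
    Write x = 40 + 55·t and substitute into x ≡ 1 (mod 4): 55·t ≡ 1 − 40 = -39 (mod 4).
    Reduce coefficients mod 4: 3·t ≡ 1 (mod 4).
    The inverse of 3 mod 4 is 3 (since 3·3 = 9 = 2·4 + 1), so t ≡ 3·1 = 3 ≡ 3 (mod 4).
    Then x = 40 + 55·3 = 205, valid modulo lcm(55, 4) = 220: x ≡ 205 (mod 220).
  Combine with x ≡ 0 (mod 7); new modulus lcm = 1540.
    Write x = 205 + 220·t and substitute into x ≡ 0 (mod 7): 220·t ≡ 0 − 205 = -205 (mod 7).
    Reduce coefficients mod 7: 3·t ≡ 5 (mod 7).
    The inverse of 3 mod 7 is 5 (since 3·5 = 15 = 2·7 + 1), so t ≡ 5·5 = 25 ≡ 4 (mod 7).
    Then x = 205 + 220·4 = 1085, valid modulo lcm(220, 7) = 1540: x ≡ 1085 (mod 1540).
Verify against each original: 1085 mod 11 = 7, 1085 mod 5 = 0, 1085 mod 4 = 1, 1085 mod 7 = 0.

x ≡ 1085 (mod 1540).


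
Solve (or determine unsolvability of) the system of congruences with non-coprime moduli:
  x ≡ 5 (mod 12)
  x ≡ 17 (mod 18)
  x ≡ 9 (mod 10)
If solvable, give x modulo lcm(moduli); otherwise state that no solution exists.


Moduli 12, 18, 10 are not pairwise coprime, so CRT works modulo lcm(m_i) when all pairwise compatibility conditions hold.
Pairwise compatibility: gcd(m_i, m_j) must divide a_i - a_j for every pair.
Merge one congruence at a time:
  Start: x ≡ 5 (mod 12).
  Combine with x ≡ 17 (mod 18): gcd(12, 18) = 6; 17 - 5 = 12, which IS divisible by 6, so compatible.
    Write x = 5 + 12·t and substitute into x ≡ 17 (mod 18): 12·t ≡ 17 − 5 = 12 (mod 18).
    Divide the congruence (and modulus) by g = 6: 2·t ≡ 2 (mod 3).
    The inverse of 2 mod 3 is 2 (since 2·2 = 4 = 1·3 + 1), so t ≡ 2·2 = 4 ≡ 1 (mod 3).
    Then x = 5 + 12·1 = 17, valid modulo lcm(12, 18) = 36: x ≡ 17 (mod 36).
  Combine with x ≡ 9 (mod 10): gcd(36, 10) = 2; 9 - 17 = -8, which IS divisible by 2, so compatible.
    Write x = 17 + 36·t and substitute into x ≡ 9 (mod 10): 36·t ≡ 9 − 17 = -8 (mod 10).
    Divide the congruence (and modulus) by g = 2: 18·t ≡ -4 (mod 5).
    Reduce coefficients mod 5: 3·t ≡ 1 (mod 5).
    The inverse of 3 mod 5 is 2 (since 3·2 = 6 = 1·5 + 1), so t ≡ 2·1 = 2 ≡ 2 (mod 5).
    Then x = 17 + 36·2 = 89, valid modulo lcm(36, 10) = 180: x ≡ 89 (mod 180).
Verify: 89 mod 12 = 5, 89 mod 18 = 17, 89 mod 10 = 9.

x ≡ 89 (mod 180).


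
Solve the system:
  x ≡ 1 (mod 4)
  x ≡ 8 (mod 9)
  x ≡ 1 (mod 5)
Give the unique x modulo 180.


Moduli 4, 9, 5 are pairwise coprime; by CRT there is a unique solution modulo M = 4 · 9 · 5 = 180.
Solve pairwise, accumulating the modulus:
  Start with x ≡ 1 (mod 4).
  Combine with x ≡ 8 (mod 9): since gcd(4, 9) = 1, we get a unique residue mod 36.
    Write x = 1 + 4·t and substitute into x ≡ 8 (mod 9): 4·t ≡ 8 − 1 = 7 (mod 9).
    The inverse of 4 mod 9 is 7 (since 4·7 = 28 = 3·9 + 1), so t ≡ 7·7 = 49 ≡ 4 (mod 9).
    Then x = 1 + 4·4 = 17, valid modulo lcm(4, 9) = 36: x ≡ 17 (mod 36).
  Combine with x ≡ 1 (mod 5): since gcd(36, 5) = 1, we get a unique residue mod 180.
    Write x = 17 + 36·t and substitute into x ≡ 1 (mod 5): 36·t ≡ 1 − 17 = -16 (mod 5).
    Reduce coefficients mod 5: 1·t ≡ 4 (mod 5).
    So t ≡ 4 (mod 5).
    Then x = 17 + 36·4 = 161, valid modulo lcm(36, 5) = 180: x ≡ 161 (mod 180).
Verify: 161 mod 4 = 1 ✓, 161 mod 9 = 8 ✓, 161 mod 5 = 1 ✓.

x ≡ 161 (mod 180).


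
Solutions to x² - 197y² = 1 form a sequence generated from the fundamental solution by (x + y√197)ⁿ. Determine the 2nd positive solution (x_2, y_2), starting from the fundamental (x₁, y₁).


Step 1: Find the fundamental solution (x₁, y₁) of x² - 197y² = 1.
  Expand √197 as a continued fraction. a₀ = ⌊√197⌋ = 14; iterate m_{k+1} = d_k·a_k − m_k, d_{k+1} = (197 − m_{k+1}²)/d_k, a_{k+1} = ⌊(a₀ + m_{k+1})/d_{k+1}⌋ (starting m₀ = 0, d₀ = 1), with convergents p_k = a_k·p_{k-1} + p_{k-2}, q_k = a_k·q_{k-1} + q_{k-2} (p₋₁ = 1, q₋₁ = 0):
  k = 0: a₀ = 14; p₀/q₀ = 14/1; p₀² − 197·q₀² = 196 − 197 = -1.
  k = 1: m = 14, d = 1, a = ⌊(14 + 14)/1⌋ = 28; p/q = (28·14 + 1)/(28·1 + 0) = 393/28; p² − 197·q² = 154449 − 154448 = 1.
  The first convergent with p² − 197·q² = 1 gives the fundamental solution (x₁, y₁) = (393, 28).
Step 2: Apply the recurrence (x_{n+1}, y_{n+1}) = (x₁x_n + 197y₁y_n, x₁y_n + y₁x_n) repeatedly.
  From (x_1, y_1) = (393, 28): x_2 = 393·393 + 197·28·28 = 308897; y_2 = 393·28 + 28·393 = 22008.
Step 3: Verify x_2² - 197·y_2² = 95417356609 - 95417356608 = 1 (should be 1). ✓

(x_1, y_1) = (393, 28); (x_2, y_2) = (308897, 22008).


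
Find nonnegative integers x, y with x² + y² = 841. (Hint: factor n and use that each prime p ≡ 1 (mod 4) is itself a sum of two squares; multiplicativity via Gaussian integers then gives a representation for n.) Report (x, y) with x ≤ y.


Step 1: Factor n = 841 = 29^2.
Step 2: Check the mod-4 condition on each prime factor: 29 ≡ 1 (mod 4), exponent 2.
All primes ≡ 3 (mod 4) appear to even exponent (or don't appear), so by the two-squares theorem n IS expressible as a sum of two squares.
Step 3: Build a representation. Here n = 29 · 29 is a product of primes ≡ 1 (mod 4). Each prime p ≡ 1 (mod 4) is itself a sum of two squares; find a² by testing p − a² for a perfect square:
  29: 29 − 1² = 28, 29 − 2² = 25 = 5² ⇒ 29 = 2² + 5².
  Combine using the Brahmagupta–Fibonacci identity (a² + b²)(c² + d²) = (ac − bd)² + (ad + bc)² = (ac + bd)² + (ad − bc)²:
  29 · 29 = 841: from (2² + 5²)(2² + 5²), take (2·2 − 5·5, 2·5 + 5·2) = (4 − 25, 10 + 10) = (-21, 20); dropping signs (only squares matter) gives (21, 20); check 21² + 20² = 441 + 400 = 841 ✓.
Step 4: Order so x ≤ y and verify: 20² + 21² = 400 + 441 = 841 = n. ✓

n = 841 = 20² + 21² (one valid representation with x ≤ y).


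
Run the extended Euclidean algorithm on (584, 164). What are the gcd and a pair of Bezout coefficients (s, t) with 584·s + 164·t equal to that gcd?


Euclidean algorithm on (584, 164) — divide until remainder is 0:
  584 = 3 · 164 + 92
  164 = 1 · 92 + 72
  92 = 1 · 72 + 20
  72 = 3 · 20 + 12
  20 = 1 · 12 + 8
  12 = 1 · 8 + 4
  8 = 2 · 4 + 0
gcd(584, 164) = 4.
Track Bezout coefficients alongside the remainders: start with r₀ = 584 = a·1 + b·0 (s = 1, t = 0) and r₁ = 164 = a·0 + b·1 (s = 0, t = 1); each new remainder r_{k+1} = r_{k-1} − q_k·r_k inherits s_{k+1} = s_{k-1} − q_k·s_k, t_{k+1} = t_{k-1} − q_k·t_k, so r_k = a·s_k + b·t_k at every step:
  q = 3: r = 92, s = 1 − 3·0 = 1, t = 0 − 3·1 = -3  (check: 584·1 + 164·(-3) = 92)
  q = 1: r = 72, s = 0 − 1·1 = -1, t = 1 − 1·(-3) = 4  (check: 584·(-1) + 164·4 = 72)
  q = 1: r = 20, s = 1 − 1·(-1) = 2, t = -3 − 1·4 = -7  (check: 584·2 + 164·(-7) = 20)
  q = 3: r = 12, s = -1 − 3·2 = -7, t = 4 − 3·(-7) = 25  (check: 584·(-7) + 164·25 = 12)
  q = 1: r = 8, s = 2 − 1·(-7) = 9, t = -7 − 1·25 = -32  (check: 584·9 + 164·(-32) = 8)
  q = 1: r = 4, s = -7 − 1·9 = -16, t = 25 − 1·(-32) = 57  (check: 584·(-16) + 164·57 = 4)
The row with r = 4 (the gcd) gives the Bezout coefficients s = -16, t = 57.
Result: 584 · (-16) + 164 · (57) = 4.

gcd(584, 164) = 4; s = -16, t = 57 (check: 584·(-16) + 164·57 = 4).


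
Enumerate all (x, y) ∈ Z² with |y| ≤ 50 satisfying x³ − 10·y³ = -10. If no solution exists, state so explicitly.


The equation is x³ - 10y³ = -10. For fixed y, x³ = 10·y³ − 10, so a solution requires the RHS to be a perfect cube.
Strategy: iterate y from -50 to 50, compute RHS = 10·y³ − 10, and check whether it is a (positive or negative) perfect cube.
Check small values of y:
  y = 0: RHS = -10 is not a perfect cube.
  y = 1: RHS = 0 = (0)³ ⇒ x = 0 works.
  y = -1: RHS = -20 is not a perfect cube.
  y = 2: RHS = 70 is not a perfect cube.
  y = -2: RHS = -90 is not a perfect cube.
  y = 3: RHS = 260 is not a perfect cube.
  y = -3: RHS = -280 is not a perfect cube.
Continuing the search up to |y| = 50 finds no further solutions beyond those listed.
Collected solutions: (0, 1).

Solutions (with |y| ≤ 50): (0, 1).


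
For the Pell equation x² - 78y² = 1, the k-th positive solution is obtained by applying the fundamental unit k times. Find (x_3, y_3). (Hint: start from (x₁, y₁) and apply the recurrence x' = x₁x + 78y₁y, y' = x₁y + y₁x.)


Step 1: Find the fundamental solution (x₁, y₁) of x² - 78y² = 1.
  Expand √78 as a continued fraction. a₀ = ⌊√78⌋ = 8; iterate m_{k+1} = d_k·a_k − m_k, d_{k+1} = (78 − m_{k+1}²)/d_k, a_{k+1} = ⌊(a₀ + m_{k+1})/d_{k+1}⌋ (starting m₀ = 0, d₀ = 1), with convergents p_k = a_k·p_{k-1} + p_{k-2}, q_k = a_k·q_{k-1} + q_{k-2} (p₋₁ = 1, q₋₁ = 0):
  k = 0: a₀ = 8; p₀/q₀ = 8/1; p₀² − 78·q₀² = 64 − 78 = -14.
  k = 1: m = 8, d = 14, a = ⌊(8 + 8)/14⌋ = 1; p/q = (1·8 + 1)/(1·1 + 0) = 9/1; p² − 78·q² = 81 − 78 = 3.
  k = 2: m = 6, d = 3, a = ⌊(8 + 6)/3⌋ = 4; p/q = (4·9 + 8)/(4·1 + 1) = 44/5; p² − 78·q² = 1936 − 1950 = -14.
  k = 3: m = 6, d = 14, a = ⌊(8 + 6)/14⌋ = 1; p/q = (1·44 + 9)/(1·5 + 1) = 53/6; p² − 78·q² = 2809 − 2808 = 1.
  The first convergent with p² − 78·q² = 1 gives the fundamental solution (x₁, y₁) = (53, 6).
Step 2: Apply the recurrence (x_{n+1}, y_{n+1}) = (x₁x_n + 78y₁y_n, x₁y_n + y₁x_n) repeatedly.
  From (x_1, y_1) = (53, 6): x_2 = 53·53 + 78·6·6 = 5617; y_2 = 53·6 + 6·53 = 636.
  From (x_2, y_2) = (5617, 636): x_3 = 53·5617 + 78·6·636 = 595349; y_3 = 53·636 + 6·5617 = 67410.
Step 3: Verify x_3² - 78·y_3² = 354440431801 - 354440431800 = 1 (should be 1). ✓

(x_1, y_1) = (53, 6); (x_3, y_3) = (595349, 67410).


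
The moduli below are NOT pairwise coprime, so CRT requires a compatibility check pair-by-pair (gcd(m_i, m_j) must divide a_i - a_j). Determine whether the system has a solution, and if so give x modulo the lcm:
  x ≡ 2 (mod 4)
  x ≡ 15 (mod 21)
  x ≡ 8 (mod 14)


Moduli 4, 21, 14 are not pairwise coprime, so CRT works modulo lcm(m_i) when all pairwise compatibility conditions hold.
Pairwise compatibility: gcd(m_i, m_j) must divide a_i - a_j for every pair.
Merge one congruence at a time:
  Start: x ≡ 2 (mod 4).
  Combine with x ≡ 15 (mod 21): gcd(4, 21) = 1; 15 - 2 = 13, which IS divisible by 1, so compatible.
    Write x = 2 + 4·t and substitute into x ≡ 15 (mod 21): 4·t ≡ 15 − 2 = 13 (mod 21).
    The inverse of 4 mod 21 is 16 (since 4·16 = 64 = 3·21 + 1), so t ≡ 16·13 = 208 ≡ 19 (mod 21).
    Then x = 2 + 4·19 = 78, valid modulo lcm(4, 21) = 84: x ≡ 78 (mod 84).
  Combine with x ≡ 8 (mod 14): gcd(84, 14) = 14; 8 - 78 = -70, which IS divisible by 14, so compatible.
    Write x = 78 + 84·t and substitute into x ≡ 8 (mod 14): 84·t ≡ 8 − 78 = -70 (mod 14).
    Divide the congruence (and modulus) by g = 14: 6·t ≡ -5 (mod 1).
    Modulo 1 every t works; take t = 0.
    Then x = 78 + 84·0 = 78, valid modulo lcm(84, 14) = 84: x ≡ 78 (mod 84).
Verify: 78 mod 4 = 2, 78 mod 21 = 15, 78 mod 14 = 8.

x ≡ 78 (mod 84).


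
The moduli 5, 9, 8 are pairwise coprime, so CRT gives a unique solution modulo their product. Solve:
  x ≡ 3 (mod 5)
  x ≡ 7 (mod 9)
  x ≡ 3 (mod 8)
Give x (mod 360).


Moduli 5, 9, 8 are pairwise coprime; by CRT there is a unique solution modulo M = 5 · 9 · 8 = 360.
Solve pairwise, accumulating the modulus:
  Start with x ≡ 3 (mod 5).
  Combine with x ≡ 7 (mod 9): since gcd(5, 9) = 1, we get a unique residue mod 45.
    Write x = 3 + 5·t and substitute into x ≡ 7 (mod 9): 5·t ≡ 7 − 3 = 4 (mod 9).
    The inverse of 5 mod 9 is 2 (since 5·2 = 10 = 1·9 + 1), so t ≡ 2·4 = 8 ≡ 8 (mod 9).
    Then x = 3 + 5·8 = 43, valid modulo lcm(5, 9) = 45: x ≡ 43 (mod 45).
  Combine with x ≡ 3 (mod 8): since gcd(45, 8) = 1, we get a unique residue mod 360.
    Write x = 43 + 45·t and substitute into x ≡ 3 (mod 8): 45·t ≡ 3 − 43 = -40 (mod 8).
    Reduce coefficients mod 8: 5·t ≡ 0 (mod 8).
    The inverse of 5 mod 8 is 5 (since 5·5 = 25 = 3·8 + 1), so t ≡ 5·0 = 0 ≡ 0 (mod 8).
    Then x = 43 + 45·0 = 43, valid modulo lcm(45, 8) = 360: x ≡ 43 (mod 360).
Verify: 43 mod 5 = 3 ✓, 43 mod 9 = 7 ✓, 43 mod 8 = 3 ✓.

x ≡ 43 (mod 360).


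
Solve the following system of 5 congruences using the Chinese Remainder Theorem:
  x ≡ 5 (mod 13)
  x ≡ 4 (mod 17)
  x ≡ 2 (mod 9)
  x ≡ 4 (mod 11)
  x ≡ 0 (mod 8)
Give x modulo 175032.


Product of moduli M = 13 · 17 · 9 · 11 · 8 = 175032.
Merge one congruence at a time:
  Start: x ≡ 5 (mod 13).
  Combine with x ≡ 4 (mod 17); new modulus lcm = 221.
    Write x = 5 + 13·t and substitute into x ≡ 4 (mod 17): 13·t ≡ 4 − 5 = -1 (mod 17).
    Reduce coefficients mod 17: 13·t ≡ 16 (mod 17).
    The inverse of 13 mod 17 is 4 (since 13·4 = 52 = 3·17 + 1), so t ≡ 4·16 = 64 ≡ 13 (mod 17).
    Then x = 5 + 13·13 = 174, valid modulo lcm(13, 17) = 221: x ≡ 174 (mod 221).
  Combine with x ≡ 2 (mod 9); new modulus lcm = 1989.
    Write x = 174 + 221·t and substitute into x ≡ 2 (mod 9): 221·t ≡ 2 − 174 = -172 (mod 9).
    Reduce coefficients mod 9: 5·t ≡ 8 (mod 9).
    The inverse of 5 mod 9 is 2 (since 5·2 = 10 = 1·9 + 1), so t ≡ 2·8 = 16 ≡ 7 (mod 9).
    Then x = 174 + 221·7 = 1721, valid modulo lcm(221, 9) = 1989: x ≡ 1721 (mod 1989).
  Combine with x ≡ 4 (mod 11); new modulus lcm = 21879.
    Write x = 1721 + 1989·t and substitute into x ≡ 4 (mod 11): 1989·t ≡ 4 − 1721 = -1717 (mod 11).
    Reduce coefficients mod 11: 9·t ≡ 10 (mod 11).
    The inverse of 9 mod 11 is 5 (since 9·5 = 45 = 4·11 + 1), so t ≡ 5·10 = 50 ≡ 6 (mod 11).
    Then x = 1721 + 1989·6 = 13655, valid modulo lcm(1989, 11) = 21879: x ≡ 13655 (mod 21879).
  Combine with x ≡ 0 (mod 8); new modulus lcm = 175032.
    Write x = 13655 + 21879·t and substitute into x ≡ 0 (mod 8): 21879·t ≡ 0 − 13655 = -13655 (mod 8).
    Reduce coefficients mod 8: 7·t ≡ 1 (mod 8).
    The inverse of 7 mod 8 is 7 (since 7·7 = 49 = 6·8 + 1), so t ≡ 7·1 = 7 ≡ 7 (mod 8).
    Then x = 13655 + 21879·7 = 166808, valid modulo lcm(21879, 8) = 175032: x ≡ 166808 (mod 175032).
Verify against each original: 166808 mod 13 = 5, 166808 mod 17 = 4, 166808 mod 9 = 2, 166808 mod 11 = 4, 166808 mod 8 = 0.

x ≡ 166808 (mod 175032).


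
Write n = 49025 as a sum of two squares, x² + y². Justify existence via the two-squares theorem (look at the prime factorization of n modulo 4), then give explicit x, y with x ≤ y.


Step 1: Factor n = 49025 = 5^2 · 37 · 53.
Step 2: Check the mod-4 condition on each prime factor: 5 ≡ 1 (mod 4), exponent 2; 37 ≡ 1 (mod 4), exponent 1; 53 ≡ 1 (mod 4), exponent 1.
All primes ≡ 3 (mod 4) appear to even exponent (or don't appear), so by the two-squares theorem n IS expressible as a sum of two squares.
Step 3: Build a representation. Group n = k² · m with k = 5 and m = 37 · 53 = 1961 (a product of primes ≡ 1 (mod 4)); a representation of m scales to one of n via (k·x)² + (k·y)² = k²(x² + y²). Each prime p ≡ 1 (mod 4) is itself a sum of two squares; find a² by testing p − a² for a perfect square:
  37: 37 − 1² = 36 = 6² ⇒ 37 = 1² + 6².
  53: 53 − 1² = 52, 53 − 2² = 49 = 7² ⇒ 53 = 2² + 7².
  Combine using the Brahmagupta–Fibonacci identity (a² + b²)(c² + d²) = (ac − bd)² + (ad + bc)² = (ac + bd)² + (ad − bc)²:
  37 · 53 = 1961: from (1² + 6²)(2² + 7²), take (1·2 − 6·7, 1·7 + 6·2) = (2 − 42, 7 + 12) = (-40, 19); dropping signs (only squares matter) gives (40, 19); check 40² + 19² = 1600 + 361 = 1961 ✓.
  Scale by k = 5: (5·40, 5·19) = (200, 95).
Step 4: Order so x ≤ y and verify: 95² + 200² = 9025 + 40000 = 49025 = n. ✓

n = 49025 = 95² + 200² (one valid representation with x ≤ y).


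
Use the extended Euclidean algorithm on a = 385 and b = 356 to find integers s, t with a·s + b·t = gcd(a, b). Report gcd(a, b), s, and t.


Euclidean algorithm on (385, 356) — divide until remainder is 0:
  385 = 1 · 356 + 29
  356 = 12 · 29 + 8
  29 = 3 · 8 + 5
  8 = 1 · 5 + 3
  5 = 1 · 3 + 2
  3 = 1 · 2 + 1
  2 = 2 · 1 + 0
gcd(385, 356) = 1.
Track Bezout coefficients alongside the remainders: start with r₀ = 385 = a·1 + b·0 (s = 1, t = 0) and r₁ = 356 = a·0 + b·1 (s = 0, t = 1); each new remainder r_{k+1} = r_{k-1} − q_k·r_k inherits s_{k+1} = s_{k-1} − q_k·s_k, t_{k+1} = t_{k-1} − q_k·t_k, so r_k = a·s_k + b·t_k at every step:
  q = 1: r = 29, s = 1 − 1·0 = 1, t = 0 − 1·1 = -1  (check: 385·1 + 356·(-1) = 29)
  q = 12: r = 8, s = 0 − 12·1 = -12, t = 1 − 12·(-1) = 13  (check: 385·(-12) + 356·13 = 8)
  q = 3: r = 5, s = 1 − 3·(-12) = 37, t = -1 − 3·13 = -40  (check: 385·37 + 356·(-40) = 5)
  q = 1: r = 3, s = -12 − 1·37 = -49, t = 13 − 1·(-40) = 53  (check: 385·(-49) + 356·53 = 3)
  q = 1: r = 2, s = 37 − 1·(-49) = 86, t = -40 − 1·53 = -93  (check: 385·86 + 356·(-93) = 2)
  q = 1: r = 1, s = -49 − 1·86 = -135, t = 53 − 1·(-93) = 146  (check: 385·(-135) + 356·146 = 1)
The row with r = 1 (the gcd) gives the Bezout coefficients s = -135, t = 146.
Result: 385 · (-135) + 356 · (146) = 1.

gcd(385, 356) = 1; s = -135, t = 146 (check: 385·(-135) + 356·146 = 1).


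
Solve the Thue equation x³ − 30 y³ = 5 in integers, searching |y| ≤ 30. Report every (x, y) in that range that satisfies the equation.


The equation is x³ - 30y³ = 5. For fixed y, x³ = 30·y³ + 5, so a solution requires the RHS to be a perfect cube.
Strategy: iterate y from -30 to 30, compute RHS = 30·y³ + 5, and check whether it is a (positive or negative) perfect cube.
Check small values of y:
  y = 0: RHS = 5 is not a perfect cube.
  y = 1: RHS = 35 is not a perfect cube.
  y = -1: RHS = -25 is not a perfect cube.
  y = 2: RHS = 245 is not a perfect cube.
  y = -2: RHS = -235 is not a perfect cube.
  y = 3: RHS = 815 is not a perfect cube.
  y = -3: RHS = -805 is not a perfect cube.
Continuing the search up to |y| = 30 finds no solutions either.
No (x, y) in the scanned range satisfies the equation.

No integer solutions with |y| ≤ 30.


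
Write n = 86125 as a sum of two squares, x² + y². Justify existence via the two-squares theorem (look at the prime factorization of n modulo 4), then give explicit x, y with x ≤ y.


Step 1: Factor n = 86125 = 5^3 · 13 · 53.
Step 2: Check the mod-4 condition on each prime factor: 5 ≡ 1 (mod 4), exponent 3; 13 ≡ 1 (mod 4), exponent 1; 53 ≡ 1 (mod 4), exponent 1.
All primes ≡ 3 (mod 4) appear to even exponent (or don't appear), so by the two-squares theorem n IS expressible as a sum of two squares.
Step 3: Build a representation. Group n = k² · m with k = 5 and m = 5 · 13 · 53 = 3445 (a product of primes ≡ 1 (mod 4)); a representation of m scales to one of n via (k·x)² + (k·y)² = k²(x² + y²). Each prime p ≡ 1 (mod 4) is itself a sum of two squares; find a² by testing p − a² for a perfect square:
  5: 5 − 1² = 4 = 2² ⇒ 5 = 1² + 2².
  13: 13 − 1² = 12, 13 − 2² = 9 = 3² ⇒ 13 = 2² + 3².
  53: 53 − 1² = 52, 53 − 2² = 49 = 7² ⇒ 53 = 2² + 7².
  Combine using the Brahmagupta–Fibonacci identity (a² + b²)(c² + d²) = (ac − bd)² + (ad + bc)² = (ac + bd)² + (ad − bc)²:
  5 · 13 = 65: from (1² + 2²)(2² + 3²), take (1·2 − 2·3, 1·3 + 2·2) = (2 − 6, 3 + 4) = (-4, 7); dropping signs (only squares matter) gives (4, 7); check 4² + 7² = 16 + 49 = 65 ✓.
  65 · 53 = 3445: from (4² + 7²)(2² + 7²), take (4·2 − 7·7, 4·7 + 7·2) = (8 − 49, 28 + 14) = (-41, 42); dropping signs (only squares matter) gives (41, 42); check 41² + 42² = 1681 + 1764 = 3445 ✓.
  Scale by k = 5: (5·41, 5·42) = (205, 210).
Step 4: Order so x ≤ y and verify: 205² + 210² = 42025 + 44100 = 86125 = n. ✓

n = 86125 = 205² + 210² (one valid representation with x ≤ y).


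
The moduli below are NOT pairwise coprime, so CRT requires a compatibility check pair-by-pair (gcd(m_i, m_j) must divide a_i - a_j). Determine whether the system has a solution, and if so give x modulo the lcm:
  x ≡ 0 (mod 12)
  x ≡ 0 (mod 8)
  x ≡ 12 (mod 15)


Moduli 12, 8, 15 are not pairwise coprime, so CRT works modulo lcm(m_i) when all pairwise compatibility conditions hold.
Pairwise compatibility: gcd(m_i, m_j) must divide a_i - a_j for every pair.
Merge one congruence at a time:
  Start: x ≡ 0 (mod 12).
  Combine with x ≡ 0 (mod 8): gcd(12, 8) = 4; 0 - 0 = 0, which IS divisible by 4, so compatible.
    Write x = 0 + 12·t and substitute into x ≡ 0 (mod 8): 12·t ≡ 0 − 0 = 0 (mod 8).
    Divide the congruence (and modulus) by g = 4: 3·t ≡ 0 (mod 2).
    Reduce coefficients mod 2: 1·t ≡ 0 (mod 2).
    So t ≡ 0 (mod 2).
    Then x = 0 + 12·0 = 0, valid modulo lcm(12, 8) = 24: x ≡ 0 (mod 24).
  Combine with x ≡ 12 (mod 15): gcd(24, 15) = 3; 12 - 0 = 12, which IS divisible by 3, so compatible.
    Write x = 0 + 24·t and substitute into x ≡ 12 (mod 15): 24·t ≡ 12 − 0 = 12 (mod 15).
    Divide the congruence (and modulus) by g = 3: 8·t ≡ 4 (mod 5).
    Reduce coefficients mod 5: 3·t ≡ 4 (mod 5).
    The inverse of 3 mod 5 is 2 (since 3·2 = 6 = 1·5 + 1), so t ≡ 2·4 = 8 ≡ 3 (mod 5).
    Then x = 0 + 24·3 = 72, valid modulo lcm(24, 15) = 120: x ≡ 72 (mod 120).
Verify: 72 mod 12 = 0, 72 mod 8 = 0, 72 mod 15 = 12.

x ≡ 72 (mod 120).


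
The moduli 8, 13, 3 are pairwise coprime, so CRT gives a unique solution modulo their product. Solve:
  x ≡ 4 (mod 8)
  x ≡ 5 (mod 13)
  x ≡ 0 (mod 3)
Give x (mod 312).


Moduli 8, 13, 3 are pairwise coprime; by CRT there is a unique solution modulo M = 8 · 13 · 3 = 312.
Solve pairwise, accumulating the modulus:
  Start with x ≡ 4 (mod 8).
  Combine with x ≡ 5 (mod 13): since gcd(8, 13) = 1, we get a unique residue mod 104.
    Write x = 4 + 8·t and substitute into x ≡ 5 (mod 13): 8·t ≡ 5 − 4 = 1 (mod 13).
    The inverse of 8 mod 13 is 5 (since 8·5 = 40 = 3·13 + 1), so t ≡ 5·1 = 5 ≡ 5 (mod 13).
    Then x = 4 + 8·5 = 44, valid modulo lcm(8, 13) = 104: x ≡ 44 (mod 104).
  Combine with x ≡ 0 (mod 3): since gcd(104, 3) = 1, we get a unique residue mod 312.
    Write x = 44 + 104·t and substitute into x ≡ 0 (mod 3): 104·t ≡ 0 − 44 = -44 (mod 3).
    Reduce coefficients mod 3: 2·t ≡ 1 (mod 3).
    The inverse of 2 mod 3 is 2 (since 2·2 = 4 = 1·3 + 1), so t ≡ 2·1 = 2 ≡ 2 (mod 3).
    Then x = 44 + 104·2 = 252, valid modulo lcm(104, 3) = 312: x ≡ 252 (mod 312).
Verify: 252 mod 8 = 4 ✓, 252 mod 13 = 5 ✓, 252 mod 3 = 0 ✓.

x ≡ 252 (mod 312).


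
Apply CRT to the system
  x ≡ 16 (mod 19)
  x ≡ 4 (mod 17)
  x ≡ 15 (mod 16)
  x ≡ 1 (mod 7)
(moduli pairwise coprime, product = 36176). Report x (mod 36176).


Product of moduli M = 19 · 17 · 16 · 7 = 36176.
Merge one congruence at a time:
  Start: x ≡ 16 (mod 19).
  Combine with x ≡ 4 (mod 17); new modulus lcm = 323.
    Write x = 16 + 19·t and substitute into x ≡ 4 (mod 17): 19·t ≡ 4 − 16 = -12 (mod 17).
    Reduce coefficients mod 17: 2·t ≡ 5 (mod 17).
    The inverse of 2 mod 17 is 9 (since 2·9 = 18 = 1·17 + 1), so t ≡ 9·5 = 45 ≡ 11 (mod 17).
    Then x = 16 + 19·11 = 225, valid modulo lcm(19, 17) = 323: x ≡ 225 (mod 323).
  Combine with x ≡ 15 (mod 16); new modulus lcm = 5168.
    Write x = 225 + 323·t and substitute into x ≡ 15 (mod 16): 323·t ≡ 15 − 225 = -210 (mod 16).
    Reduce coefficients mod 16: 3·t ≡ 14 (mod 16).
    The inverse of 3 mod 16 is 11 (since 3·11 = 33 = 2·16 + 1), so t ≡ 11·14 = 154 ≡ 10 (mod 16).
    Then x = 225 + 323·10 = 3455, valid modulo lcm(323, 16) = 5168: x ≡ 3455 (mod 5168).
  Combine with x ≡ 1 (mod 7); new modulus lcm = 36176.
    Write x = 3455 + 5168·t and substitute into x ≡ 1 (mod 7): 5168·t ≡ 1 − 3455 = -3454 (mod 7).
    Reduce coefficients mod 7: 2·t ≡ 4 (mod 7).
    The inverse of 2 mod 7 is 4 (since 2·4 = 8 = 1·7 + 1), so t ≡ 4·4 = 16 ≡ 2 (mod 7).
    Then x = 3455 + 5168·2 = 13791, valid modulo lcm(5168, 7) = 36176: x ≡ 13791 (mod 36176).
Verify against each original: 13791 mod 19 = 16, 13791 mod 17 = 4, 13791 mod 16 = 15, 13791 mod 7 = 1.

x ≡ 13791 (mod 36176).


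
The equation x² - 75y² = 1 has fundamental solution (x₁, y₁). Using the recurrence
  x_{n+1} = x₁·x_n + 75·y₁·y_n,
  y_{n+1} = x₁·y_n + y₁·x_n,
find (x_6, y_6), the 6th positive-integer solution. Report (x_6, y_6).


Step 1: Find the fundamental solution (x₁, y₁) of x² - 75y² = 1.
  Expand √75 as a continued fraction. a₀ = ⌊√75⌋ = 8; iterate m_{k+1} = d_k·a_k − m_k, d_{k+1} = (75 − m_{k+1}²)/d_k, a_{k+1} = ⌊(a₀ + m_{k+1})/d_{k+1}⌋ (starting m₀ = 0, d₀ = 1), with convergents p_k = a_k·p_{k-1} + p_{k-2}, q_k = a_k·q_{k-1} + q_{k-2} (p₋₁ = 1, q₋₁ = 0):
  k = 0: a₀ = 8; p₀/q₀ = 8/1; p₀² − 75·q₀² = 64 − 75 = -11.
  k = 1: m = 8, d = 11, a = ⌊(8 + 8)/11⌋ = 1; p/q = (1·8 + 1)/(1·1 + 0) = 9/1; p² − 75·q² = 81 − 75 = 6.
  k = 2: m = 3, d = 6, a = ⌊(8 + 3)/6⌋ = 1; p/q = (1·9 + 8)/(1·1 + 1) = 17/2; p² − 75·q² = 289 − 300 = -11.
  k = 3: m = 3, d = 11, a = ⌊(8 + 3)/11⌋ = 1; p/q = (1·17 + 9)/(1·2 + 1) = 26/3; p² − 75·q² = 676 − 675 = 1.
  The first convergent with p² − 75·q² = 1 gives the fundamental solution (x₁, y₁) = (26, 3).
Step 2: Apply the recurrence (x_{n+1}, y_{n+1}) = (x₁x_n + 75y₁y_n, x₁y_n + y₁x_n) repeatedly.
  From (x_1, y_1) = (26, 3): x_2 = 26·26 + 75·3·3 = 1351; y_2 = 26·3 + 3·26 = 156.
  From (x_2, y_2) = (1351, 156): x_3 = 26·1351 + 75·3·156 = 70226; y_3 = 26·156 + 3·1351 = 8109.
  From (x_3, y_3) = (70226, 8109): x_4 = 26·70226 + 75·3·8109 = 3650401; y_4 = 26·8109 + 3·70226 = 421512.
  From (x_4, y_4) = (3650401, 421512): x_5 = 26·3650401 + 75·3·421512 = 189750626; y_5 = 26·421512 + 3·3650401 = 21910515.
  From (x_5, y_5) = (189750626, 21910515): x_6 = 26·189750626 + 75·3·21910515 = 9863382151; y_6 = 26·21910515 + 3·189750626 = 1138925268.
Step 3: Verify x_6² - 75·y_6² = 97286307456665386801 - 97286307456665386800 = 1 (should be 1). ✓

(x_1, y_1) = (26, 3); (x_6, y_6) = (9863382151, 1138925268).


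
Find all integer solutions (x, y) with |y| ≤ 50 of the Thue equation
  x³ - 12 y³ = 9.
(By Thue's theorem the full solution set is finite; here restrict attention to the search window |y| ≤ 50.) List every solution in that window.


The equation is x³ - 12y³ = 9. For fixed y, x³ = 12·y³ + 9, so a solution requires the RHS to be a perfect cube.
Strategy: iterate y from -50 to 50, compute RHS = 12·y³ + 9, and check whether it is a (positive or negative) perfect cube.
Check small values of y:
  y = 0: RHS = 9 is not a perfect cube.
  y = 1: RHS = 21 is not a perfect cube.
  y = -1: RHS = -3 is not a perfect cube.
  y = 2: RHS = 105 is not a perfect cube.
  y = -2: RHS = -87 is not a perfect cube.
  y = 3: RHS = 333 is not a perfect cube.
  y = -3: RHS = -315 is not a perfect cube.
Continuing the search up to |y| = 50 finds no solutions either.
No (x, y) in the scanned range satisfies the equation.

No integer solutions with |y| ≤ 50.


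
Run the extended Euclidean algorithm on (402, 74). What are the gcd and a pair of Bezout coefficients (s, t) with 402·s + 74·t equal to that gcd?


Euclidean algorithm on (402, 74) — divide until remainder is 0:
  402 = 5 · 74 + 32
  74 = 2 · 32 + 10
  32 = 3 · 10 + 2
  10 = 5 · 2 + 0
gcd(402, 74) = 2.
Track Bezout coefficients alongside the remainders: start with r₀ = 402 = a·1 + b·0 (s = 1, t = 0) and r₁ = 74 = a·0 + b·1 (s = 0, t = 1); each new remainder r_{k+1} = r_{k-1} − q_k·r_k inherits s_{k+1} = s_{k-1} − q_k·s_k, t_{k+1} = t_{k-1} − q_k·t_k, so r_k = a·s_k + b·t_k at every step:
  q = 5: r = 32, s = 1 − 5·0 = 1, t = 0 − 5·1 = -5  (check: 402·1 + 74·(-5) = 32)
  q = 2: r = 10, s = 0 − 2·1 = -2, t = 1 − 2·(-5) = 11  (check: 402·(-2) + 74·11 = 10)
  q = 3: r = 2, s = 1 − 3·(-2) = 7, t = -5 − 3·11 = -38  (check: 402·7 + 74·(-38) = 2)
The row with r = 2 (the gcd) gives the Bezout coefficients s = 7, t = -38.
Result: 402 · (7) + 74 · (-38) = 2.

gcd(402, 74) = 2; s = 7, t = -38 (check: 402·7 + 74·(-38) = 2).


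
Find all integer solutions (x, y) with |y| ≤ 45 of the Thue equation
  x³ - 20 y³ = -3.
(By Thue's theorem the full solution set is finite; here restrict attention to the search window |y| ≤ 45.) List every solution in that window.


The equation is x³ - 20y³ = -3. For fixed y, x³ = 20·y³ − 3, so a solution requires the RHS to be a perfect cube.
Strategy: iterate y from -45 to 45, compute RHS = 20·y³ − 3, and check whether it is a (positive or negative) perfect cube.
Check small values of y:
  y = 0: RHS = -3 is not a perfect cube.
  y = 1: RHS = 17 is not a perfect cube.
  y = -1: RHS = -23 is not a perfect cube.
  y = 2: RHS = 157 is not a perfect cube.
  y = -2: RHS = -163 is not a perfect cube.
  y = 3: RHS = 537 is not a perfect cube.
  y = -3: RHS = -543 is not a perfect cube.
Continuing the search up to |y| = 45 finds no solutions either.
No (x, y) in the scanned range satisfies the equation.

No integer solutions with |y| ≤ 45.


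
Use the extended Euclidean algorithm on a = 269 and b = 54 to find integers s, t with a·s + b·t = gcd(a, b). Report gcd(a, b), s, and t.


Euclidean algorithm on (269, 54) — divide until remainder is 0:
  269 = 4 · 54 + 53
  54 = 1 · 53 + 1
  53 = 53 · 1 + 0
gcd(269, 54) = 1.
Track Bezout coefficients alongside the remainders: start with r₀ = 269 = a·1 + b·0 (s = 1, t = 0) and r₁ = 54 = a·0 + b·1 (s = 0, t = 1); each new remainder r_{k+1} = r_{k-1} − q_k·r_k inherits s_{k+1} = s_{k-1} − q_k·s_k, t_{k+1} = t_{k-1} − q_k·t_k, so r_k = a·s_k + b·t_k at every step:
  q = 4: r = 53, s = 1 − 4·0 = 1, t = 0 − 4·1 = -4  (check: 269·1 + 54·(-4) = 53)
  q = 1: r = 1, s = 0 − 1·1 = -1, t = 1 − 1·(-4) = 5  (check: 269·(-1) + 54·5 = 1)
The row with r = 1 (the gcd) gives the Bezout coefficients s = -1, t = 5.
Result: 269 · (-1) + 54 · (5) = 1.

gcd(269, 54) = 1; s = -1, t = 5 (check: 269·(-1) + 54·5 = 1).


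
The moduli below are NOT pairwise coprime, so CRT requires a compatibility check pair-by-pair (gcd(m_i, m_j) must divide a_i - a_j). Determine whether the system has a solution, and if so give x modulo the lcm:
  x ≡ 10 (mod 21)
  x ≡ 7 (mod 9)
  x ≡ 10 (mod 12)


Moduli 21, 9, 12 are not pairwise coprime, so CRT works modulo lcm(m_i) when all pairwise compatibility conditions hold.
Pairwise compatibility: gcd(m_i, m_j) must divide a_i - a_j for every pair.
Merge one congruence at a time:
  Start: x ≡ 10 (mod 21).
  Combine with x ≡ 7 (mod 9): gcd(21, 9) = 3; 7 - 10 = -3, which IS divisible by 3, so compatible.
    Write x = 10 + 21·t and substitute into x ≡ 7 (mod 9): 21·t ≡ 7 − 10 = -3 (mod 9).
    Divide the congruence (and modulus) by g = 3: 7·t ≡ -1 (mod 3).
    Reduce coefficients mod 3: 1·t ≡ 2 (mod 3).
    So t ≡ 2 (mod 3).
    Then x = 10 + 21·2 = 52, valid modulo lcm(21, 9) = 63: x ≡ 52 (mod 63).
  Combine with x ≡ 10 (mod 12): gcd(63, 12) = 3; 10 - 52 = -42, which IS divisible by 3, so compatible.
    Write x = 52 + 63·t and substitute into x ≡ 10 (mod 12): 63·t ≡ 10 − 52 = -42 (mod 12).
    Divide the congruence (and modulus) by g = 3: 21·t ≡ -14 (mod 4).
    Reduce coefficients mod 4: 1·t ≡ 2 (mod 4).
    So t ≡ 2 (mod 4).
    Then x = 52 + 63·2 = 178, valid modulo lcm(63, 12) = 252: x ≡ 178 (mod 252).
Verify: 178 mod 21 = 10, 178 mod 9 = 7, 178 mod 12 = 10.

x ≡ 178 (mod 252).


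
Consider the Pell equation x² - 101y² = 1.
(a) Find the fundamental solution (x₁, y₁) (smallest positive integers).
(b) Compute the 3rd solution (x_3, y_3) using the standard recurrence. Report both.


Step 1: Find the fundamental solution (x₁, y₁) of x² - 101y² = 1.
  Expand √101 as a continued fraction. a₀ = ⌊√101⌋ = 10; iterate m_{k+1} = d_k·a_k − m_k, d_{k+1} = (101 − m_{k+1}²)/d_k, a_{k+1} = ⌊(a₀ + m_{k+1})/d_{k+1}⌋ (starting m₀ = 0, d₀ = 1), with convergents p_k = a_k·p_{k-1} + p_{k-2}, q_k = a_k·q_{k-1} + q_{k-2} (p₋₁ = 1, q₋₁ = 0):
  k = 0: a₀ = 10; p₀/q₀ = 10/1; p₀² − 101·q₀² = 100 − 101 = -1.
  k = 1: m = 10, d = 1, a = ⌊(10 + 10)/1⌋ = 20; p/q = (20·10 + 1)/(20·1 + 0) = 201/20; p² − 101·q² = 40401 − 40400 = 1.
  The first convergent with p² − 101·q² = 1 gives the fundamental solution (x₁, y₁) = (201, 20).
Step 2: Apply the recurrence (x_{n+1}, y_{n+1}) = (x₁x_n + 101y₁y_n, x₁y_n + y₁x_n) repeatedly.
  From (x_1, y_1) = (201, 20): x_2 = 201·201 + 101·20·20 = 80801; y_2 = 201·20 + 20·201 = 8040.
  From (x_2, y_2) = (80801, 8040): x_3 = 201·80801 + 101·20·8040 = 32481801; y_3 = 201·8040 + 20·80801 = 3232060.
Step 3: Verify x_3² - 101·y_3² = 1055067396203601 - 1055067396203600 = 1 (should be 1). ✓

(x_1, y_1) = (201, 20); (x_3, y_3) = (32481801, 3232060).
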